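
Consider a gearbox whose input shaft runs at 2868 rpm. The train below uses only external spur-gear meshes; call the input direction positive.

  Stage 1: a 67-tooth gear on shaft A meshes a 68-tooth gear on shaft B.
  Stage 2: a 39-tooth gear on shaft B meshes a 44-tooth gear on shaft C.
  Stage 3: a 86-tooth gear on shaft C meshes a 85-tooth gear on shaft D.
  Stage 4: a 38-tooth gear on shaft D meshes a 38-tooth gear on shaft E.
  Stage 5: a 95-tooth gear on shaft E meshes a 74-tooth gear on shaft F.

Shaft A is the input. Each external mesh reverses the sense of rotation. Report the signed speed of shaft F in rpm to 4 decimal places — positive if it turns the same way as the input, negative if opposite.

-3253.3320 rpm (opposite to input, |ω| = 3253.3320 rpm)

Stage 1 [67T→68T]: ω = 2868.0000×67/68 = 2825.8235 rpm, dir flips to −; running = −2825.8235
Stage 2 [39T→44T]: ω = 2825.8235×39/44 = 2504.7072 rpm, dir flips to +; running = +2504.7072
Stage 3 [86T→85T]: ω = 2504.7072×86/85 = 2534.1744 rpm, dir flips to −; running = −2534.1744
Stage 4 [38T→38T]: ω = 2534.1744×38/38 = 2534.1744 rpm, dir flips to +; running = +2534.1744
Stage 5 [95T→74T]: ω = 2534.1744×95/74 = 3253.3320 rpm, dir flips to −; running = −3253.3320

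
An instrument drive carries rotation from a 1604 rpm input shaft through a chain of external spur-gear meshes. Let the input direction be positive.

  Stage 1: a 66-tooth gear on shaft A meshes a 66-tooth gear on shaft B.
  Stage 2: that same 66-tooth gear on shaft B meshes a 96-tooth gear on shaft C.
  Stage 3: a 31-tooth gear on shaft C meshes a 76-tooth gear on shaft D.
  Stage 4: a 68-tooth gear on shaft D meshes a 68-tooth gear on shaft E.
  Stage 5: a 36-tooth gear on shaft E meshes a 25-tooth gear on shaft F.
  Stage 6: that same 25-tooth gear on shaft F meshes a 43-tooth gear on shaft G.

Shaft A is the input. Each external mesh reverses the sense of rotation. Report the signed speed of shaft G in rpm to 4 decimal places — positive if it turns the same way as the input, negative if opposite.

+376.5817 rpm (same as input, |ω| = 376.5817 rpm)

Stage 1 [66T→66T]: ω = 1604.0000×66/66 = 1604.0000 rpm, dir flips to −; running = −1604.0000
Stage 2 [66T→96T]: ω = 1604.0000×66/96 = 1102.7500 rpm, dir flips to +; running = +1102.7500
Stage 3 [31T→76T]: ω = 1102.7500×31/76 = 449.8059 rpm, dir flips to −; running = −449.8059
Stage 4 [68T→68T]: ω = 449.8059×68/68 = 449.8059 rpm, dir flips to +; running = +449.8059
Stage 5 [36T→25T]: ω = 449.8059×36/25 = 647.7205 rpm, dir flips to −; running = −647.7205
Stage 6 [25T→43T]: ω = 647.7205×25/43 = 376.5817 rpm, dir flips to +; running = +376.5817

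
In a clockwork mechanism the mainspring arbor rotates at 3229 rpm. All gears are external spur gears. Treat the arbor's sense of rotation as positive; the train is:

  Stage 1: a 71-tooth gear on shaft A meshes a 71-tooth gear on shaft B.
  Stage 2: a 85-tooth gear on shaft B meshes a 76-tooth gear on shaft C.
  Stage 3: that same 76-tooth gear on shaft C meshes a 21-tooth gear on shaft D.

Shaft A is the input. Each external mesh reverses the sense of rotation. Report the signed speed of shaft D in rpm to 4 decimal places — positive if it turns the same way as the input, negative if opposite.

Stage 1 [71T→71T]: ω = 3229.0000×71/71 = 3229.0000 rpm, dir flips to −; running = −3229.0000
Stage 2 [85T→76T]: ω = 3229.0000×85/76 = 3611.3816 rpm, dir flips to +; running = +3611.3816
Stage 3 [76T→21T]: ω = 3611.3816×76/21 = 13069.7619 rpm, dir flips to −; running = −13069.7619

-13069.7619 rpm (opposite to input, |ω| = 13069.7619 rpm)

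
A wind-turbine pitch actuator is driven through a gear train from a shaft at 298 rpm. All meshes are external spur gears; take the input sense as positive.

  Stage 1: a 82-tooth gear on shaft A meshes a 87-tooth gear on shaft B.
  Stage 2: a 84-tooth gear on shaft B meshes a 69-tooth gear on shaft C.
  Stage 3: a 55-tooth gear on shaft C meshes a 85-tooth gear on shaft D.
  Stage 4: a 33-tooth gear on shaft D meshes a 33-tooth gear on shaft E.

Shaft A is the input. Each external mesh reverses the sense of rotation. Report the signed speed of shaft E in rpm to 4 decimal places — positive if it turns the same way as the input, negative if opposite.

+221.2508 rpm (same as input, |ω| = 221.2508 rpm)

Stage 1 [82T→87T]: ω = 298.0000×82/87 = 280.8736 rpm, dir flips to −; running = −280.8736
Stage 2 [84T→69T]: ω = 280.8736×84/69 = 341.9330 rpm, dir flips to +; running = +341.9330
Stage 3 [55T→85T]: ω = 341.9330×55/85 = 221.2508 rpm, dir flips to −; running = −221.2508
Stage 4 [33T→33T]: ω = 221.2508×33/33 = 221.2508 rpm, dir flips to +; running = +221.2508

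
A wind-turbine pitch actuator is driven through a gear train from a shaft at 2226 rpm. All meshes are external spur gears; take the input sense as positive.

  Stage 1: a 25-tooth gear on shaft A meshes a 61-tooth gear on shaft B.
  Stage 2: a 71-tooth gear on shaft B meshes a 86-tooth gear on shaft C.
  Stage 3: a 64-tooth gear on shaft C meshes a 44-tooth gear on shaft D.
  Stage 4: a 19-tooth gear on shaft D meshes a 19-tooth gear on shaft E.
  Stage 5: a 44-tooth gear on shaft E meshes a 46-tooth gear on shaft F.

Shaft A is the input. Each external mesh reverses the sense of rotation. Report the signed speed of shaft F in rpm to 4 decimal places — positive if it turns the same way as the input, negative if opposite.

-1047.8940 rpm (opposite to input, |ω| = 1047.8940 rpm)

Stage 1 [25T→61T]: ω = 2226.0000×25/61 = 912.2951 rpm, dir flips to −; running = −912.2951
Stage 2 [71T→86T]: ω = 912.2951×71/86 = 753.1738 rpm, dir flips to +; running = +753.1738
Stage 3 [64T→44T]: ω = 753.1738×64/44 = 1095.5256 rpm, dir flips to −; running = −1095.5256
Stage 4 [19T→19T]: ω = 1095.5256×19/19 = 1095.5256 rpm, dir flips to +; running = +1095.5256
Stage 5 [44T→46T]: ω = 1095.5256×44/46 = 1047.8940 rpm, dir flips to −; running = −1047.8940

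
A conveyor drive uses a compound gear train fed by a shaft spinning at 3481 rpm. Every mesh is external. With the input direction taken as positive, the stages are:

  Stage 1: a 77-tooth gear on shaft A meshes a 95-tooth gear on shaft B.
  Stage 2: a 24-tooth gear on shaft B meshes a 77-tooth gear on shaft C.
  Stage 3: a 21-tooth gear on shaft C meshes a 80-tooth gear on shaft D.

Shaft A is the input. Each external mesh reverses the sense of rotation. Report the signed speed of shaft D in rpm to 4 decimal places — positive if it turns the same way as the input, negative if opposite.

Stage 1 [77T→95T]: ω = 3481.0000×77/95 = 2821.4421 rpm, dir flips to −; running = −2821.4421
Stage 2 [24T→77T]: ω = 2821.4421×24/77 = 879.4105 rpm, dir flips to +; running = +879.4105
Stage 3 [21T→80T]: ω = 879.4105×21/80 = 230.8453 rpm, dir flips to −; running = −230.8453

-230.8453 rpm (opposite to input, |ω| = 230.8453 rpm)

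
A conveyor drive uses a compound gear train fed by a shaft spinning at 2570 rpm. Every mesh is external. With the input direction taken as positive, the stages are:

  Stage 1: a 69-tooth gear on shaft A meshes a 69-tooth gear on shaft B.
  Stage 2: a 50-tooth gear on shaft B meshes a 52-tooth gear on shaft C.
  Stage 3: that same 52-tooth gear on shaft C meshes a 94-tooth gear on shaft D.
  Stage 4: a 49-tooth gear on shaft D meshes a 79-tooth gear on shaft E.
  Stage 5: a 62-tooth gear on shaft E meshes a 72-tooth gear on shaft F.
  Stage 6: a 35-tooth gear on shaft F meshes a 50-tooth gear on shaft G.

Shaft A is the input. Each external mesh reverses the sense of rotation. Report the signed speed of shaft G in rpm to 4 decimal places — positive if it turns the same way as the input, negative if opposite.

+511.0948 rpm (same as input, |ω| = 511.0948 rpm)

Stage 1 [69T→69T]: ω = 2570.0000×69/69 = 2570.0000 rpm, dir flips to −; running = −2570.0000
Stage 2 [50T→52T]: ω = 2570.0000×50/52 = 2471.1538 rpm, dir flips to +; running = +2471.1538
Stage 3 [52T→94T]: ω = 2471.1538×52/94 = 1367.0213 rpm, dir flips to −; running = −1367.0213
Stage 4 [49T→79T]: ω = 1367.0213×49/79 = 847.8993 rpm, dir flips to +; running = +847.8993
Stage 5 [62T→72T]: ω = 847.8993×62/72 = 730.1355 rpm, dir flips to −; running = −730.1355
Stage 6 [35T→50T]: ω = 730.1355×35/50 = 511.0948 rpm, dir flips to +; running = +511.0948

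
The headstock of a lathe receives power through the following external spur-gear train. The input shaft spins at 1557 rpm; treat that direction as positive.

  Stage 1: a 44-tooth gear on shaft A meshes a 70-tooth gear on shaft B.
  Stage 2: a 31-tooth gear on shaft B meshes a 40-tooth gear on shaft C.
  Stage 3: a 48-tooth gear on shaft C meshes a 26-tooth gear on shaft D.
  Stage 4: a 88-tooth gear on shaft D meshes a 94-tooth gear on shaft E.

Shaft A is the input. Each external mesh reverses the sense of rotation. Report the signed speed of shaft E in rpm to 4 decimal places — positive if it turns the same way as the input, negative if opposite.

+1310.8943 rpm (same as input, |ω| = 1310.8943 rpm)

Stage 1 [44T→70T]: ω = 1557.0000×44/70 = 978.6857 rpm, dir flips to −; running = −978.6857
Stage 2 [31T→40T]: ω = 978.6857×31/40 = 758.4814 rpm, dir flips to +; running = +758.4814
Stage 3 [48T→26T]: ω = 758.4814×48/26 = 1400.2734 rpm, dir flips to −; running = −1400.2734
Stage 4 [88T→94T]: ω = 1400.2734×88/94 = 1310.8943 rpm, dir flips to +; running = +1310.8943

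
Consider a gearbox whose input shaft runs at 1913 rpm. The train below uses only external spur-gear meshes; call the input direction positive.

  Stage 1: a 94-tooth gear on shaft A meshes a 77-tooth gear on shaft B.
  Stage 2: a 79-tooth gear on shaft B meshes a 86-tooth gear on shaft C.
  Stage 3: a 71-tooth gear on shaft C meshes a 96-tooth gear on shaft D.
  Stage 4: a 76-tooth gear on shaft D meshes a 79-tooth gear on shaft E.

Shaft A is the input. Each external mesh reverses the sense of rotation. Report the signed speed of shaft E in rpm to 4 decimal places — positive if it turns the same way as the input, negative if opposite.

+1526.3508 rpm (same as input, |ω| = 1526.3508 rpm)

Stage 1 [94T→77T]: ω = 1913.0000×94/77 = 2335.3506 rpm, dir flips to −; running = −2335.3506
Stage 2 [79T→86T]: ω = 2335.3506×79/86 = 2145.2640 rpm, dir flips to +; running = +2145.2640
Stage 3 [71T→96T]: ω = 2145.2640×71/96 = 1586.6015 rpm, dir flips to −; running = −1586.6015
Stage 4 [76T→79T]: ω = 1586.6015×76/79 = 1526.3508 rpm, dir flips to +; running = +1526.3508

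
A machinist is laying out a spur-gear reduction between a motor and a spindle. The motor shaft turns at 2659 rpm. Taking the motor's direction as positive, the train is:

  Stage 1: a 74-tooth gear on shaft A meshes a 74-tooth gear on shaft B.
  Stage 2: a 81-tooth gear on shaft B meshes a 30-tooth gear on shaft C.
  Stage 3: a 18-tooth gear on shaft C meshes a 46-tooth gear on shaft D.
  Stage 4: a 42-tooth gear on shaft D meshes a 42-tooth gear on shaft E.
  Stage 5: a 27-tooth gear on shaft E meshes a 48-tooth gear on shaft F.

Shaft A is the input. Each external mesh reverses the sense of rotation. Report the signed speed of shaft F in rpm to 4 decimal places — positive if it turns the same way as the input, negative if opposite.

-1580.2264 rpm (opposite to input, |ω| = 1580.2264 rpm)

Stage 1 [74T→74T]: ω = 2659.0000×74/74 = 2659.0000 rpm, dir flips to −; running = −2659.0000
Stage 2 [81T→30T]: ω = 2659.0000×81/30 = 7179.3000 rpm, dir flips to +; running = +7179.3000
Stage 3 [18T→46T]: ω = 7179.3000×18/46 = 2809.2913 rpm, dir flips to −; running = −2809.2913
Stage 4 [42T→42T]: ω = 2809.2913×42/42 = 2809.2913 rpm, dir flips to +; running = +2809.2913
Stage 5 [27T→48T]: ω = 2809.2913×27/48 = 1580.2264 rpm, dir flips to −; running = −1580.2264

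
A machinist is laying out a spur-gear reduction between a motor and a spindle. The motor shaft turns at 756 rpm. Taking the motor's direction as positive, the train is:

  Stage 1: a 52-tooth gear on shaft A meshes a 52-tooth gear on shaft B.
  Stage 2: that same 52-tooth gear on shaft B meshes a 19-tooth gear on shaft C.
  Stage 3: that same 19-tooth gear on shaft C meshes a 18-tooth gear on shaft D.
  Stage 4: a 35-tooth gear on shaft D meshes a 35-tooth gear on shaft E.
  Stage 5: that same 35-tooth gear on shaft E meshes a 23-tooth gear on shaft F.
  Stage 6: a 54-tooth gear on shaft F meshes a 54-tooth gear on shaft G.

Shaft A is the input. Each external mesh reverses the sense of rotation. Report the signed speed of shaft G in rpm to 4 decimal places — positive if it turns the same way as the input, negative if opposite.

Stage 1 [52T→52T]: ω = 756.0000×52/52 = 756.0000 rpm, dir flips to −; running = −756.0000
Stage 2 [52T→19T]: ω = 756.0000×52/19 = 2069.0526 rpm, dir flips to +; running = +2069.0526
Stage 3 [19T→18T]: ω = 2069.0526×19/18 = 2184.0000 rpm, dir flips to −; running = −2184.0000
Stage 4 [35T→35T]: ω = 2184.0000×35/35 = 2184.0000 rpm, dir flips to +; running = +2184.0000
Stage 5 [35T→23T]: ω = 2184.0000×35/23 = 3323.4783 rpm, dir flips to −; running = −3323.4783
Stage 6 [54T→54T]: ω = 3323.4783×54/54 = 3323.4783 rpm, dir flips to +; running = +3323.4783

+3323.4783 rpm (same as input, |ω| = 3323.4783 rpm)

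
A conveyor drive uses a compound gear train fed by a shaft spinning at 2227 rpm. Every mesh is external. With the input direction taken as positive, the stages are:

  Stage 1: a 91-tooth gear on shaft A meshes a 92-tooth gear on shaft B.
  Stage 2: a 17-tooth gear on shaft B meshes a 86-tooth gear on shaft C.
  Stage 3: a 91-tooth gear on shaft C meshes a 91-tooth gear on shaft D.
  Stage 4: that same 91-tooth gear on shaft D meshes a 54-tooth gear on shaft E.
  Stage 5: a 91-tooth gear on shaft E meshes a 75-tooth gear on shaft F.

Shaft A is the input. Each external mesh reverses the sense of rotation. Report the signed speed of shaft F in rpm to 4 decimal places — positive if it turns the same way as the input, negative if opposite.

-890.3321 rpm (opposite to input, |ω| = 890.3321 rpm)

Stage 1 [91T→92T]: ω = 2227.0000×91/92 = 2202.7935 rpm, dir flips to −; running = −2202.7935
Stage 2 [17T→86T]: ω = 2202.7935×17/86 = 435.4359 rpm, dir flips to +; running = +435.4359
Stage 3 [91T→91T]: ω = 435.4359×91/91 = 435.4359 rpm, dir flips to −; running = −435.4359
Stage 4 [91T→54T]: ω = 435.4359×91/54 = 733.7902 rpm, dir flips to +; running = +733.7902
Stage 5 [91T→75T]: ω = 733.7902×91/75 = 890.3321 rpm, dir flips to −; running = −890.3321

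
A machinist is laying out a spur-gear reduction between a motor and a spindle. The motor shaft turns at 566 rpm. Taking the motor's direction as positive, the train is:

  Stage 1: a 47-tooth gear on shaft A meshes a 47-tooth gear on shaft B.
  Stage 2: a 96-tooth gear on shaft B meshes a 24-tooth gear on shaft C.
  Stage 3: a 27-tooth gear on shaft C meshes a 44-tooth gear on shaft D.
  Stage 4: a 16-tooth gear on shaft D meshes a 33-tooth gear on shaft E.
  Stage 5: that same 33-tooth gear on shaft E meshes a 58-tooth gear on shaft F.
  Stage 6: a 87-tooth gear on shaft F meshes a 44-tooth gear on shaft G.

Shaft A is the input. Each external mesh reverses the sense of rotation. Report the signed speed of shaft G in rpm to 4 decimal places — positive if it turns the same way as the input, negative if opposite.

+757.7851 rpm (same as input, |ω| = 757.7851 rpm)

Stage 1 [47T→47T]: ω = 566.0000×47/47 = 566.0000 rpm, dir flips to −; running = −566.0000
Stage 2 [96T→24T]: ω = 566.0000×96/24 = 2264.0000 rpm, dir flips to +; running = +2264.0000
Stage 3 [27T→44T]: ω = 2264.0000×27/44 = 1389.2727 rpm, dir flips to −; running = −1389.2727
Stage 4 [16T→33T]: ω = 1389.2727×16/33 = 673.5868 rpm, dir flips to +; running = +673.5868
Stage 5 [33T→58T]: ω = 673.5868×33/58 = 383.2476 rpm, dir flips to −; running = −383.2476
Stage 6 [87T→44T]: ω = 383.2476×87/44 = 757.7851 rpm, dir flips to +; running = +757.7851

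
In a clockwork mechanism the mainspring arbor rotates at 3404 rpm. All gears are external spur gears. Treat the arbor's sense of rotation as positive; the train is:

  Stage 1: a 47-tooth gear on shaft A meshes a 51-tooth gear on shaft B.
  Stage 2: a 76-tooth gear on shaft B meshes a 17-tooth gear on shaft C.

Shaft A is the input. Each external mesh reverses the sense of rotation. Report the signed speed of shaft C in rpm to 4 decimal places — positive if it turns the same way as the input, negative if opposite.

Stage 1 [47T→51T]: ω = 3404.0000×47/51 = 3137.0196 rpm, dir flips to −; running = −3137.0196
Stage 2 [76T→17T]: ω = 3137.0196×76/17 = 14024.3230 rpm, dir flips to +; running = +14024.3230

+14024.3230 rpm (same as input, |ω| = 14024.3230 rpm)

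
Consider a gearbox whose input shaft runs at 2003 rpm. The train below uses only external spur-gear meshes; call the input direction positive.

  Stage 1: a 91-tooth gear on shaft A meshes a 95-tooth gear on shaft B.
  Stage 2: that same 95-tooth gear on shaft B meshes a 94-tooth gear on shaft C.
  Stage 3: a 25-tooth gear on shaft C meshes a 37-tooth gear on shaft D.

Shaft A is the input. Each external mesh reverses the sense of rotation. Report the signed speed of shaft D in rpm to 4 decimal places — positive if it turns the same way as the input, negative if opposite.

-1310.1855 rpm (opposite to input, |ω| = 1310.1855 rpm)

Stage 1 [91T→95T]: ω = 2003.0000×91/95 = 1918.6632 rpm, dir flips to −; running = −1918.6632
Stage 2 [95T→94T]: ω = 1918.6632×95/94 = 1939.0745 rpm, dir flips to +; running = +1939.0745
Stage 3 [25T→37T]: ω = 1939.0745×25/37 = 1310.1855 rpm, dir flips to −; running = −1310.1855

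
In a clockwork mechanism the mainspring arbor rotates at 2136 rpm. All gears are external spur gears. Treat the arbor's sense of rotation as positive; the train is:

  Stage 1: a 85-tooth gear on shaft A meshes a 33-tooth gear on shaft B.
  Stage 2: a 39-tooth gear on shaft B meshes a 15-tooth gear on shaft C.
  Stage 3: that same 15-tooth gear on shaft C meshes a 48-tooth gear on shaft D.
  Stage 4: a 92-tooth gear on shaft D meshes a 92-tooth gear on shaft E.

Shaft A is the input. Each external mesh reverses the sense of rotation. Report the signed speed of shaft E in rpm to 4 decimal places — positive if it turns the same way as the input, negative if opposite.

Stage 1 [85T→33T]: ω = 2136.0000×85/33 = 5501.8182 rpm, dir flips to −; running = −5501.8182
Stage 2 [39T→15T]: ω = 5501.8182×39/15 = 14304.7273 rpm, dir flips to +; running = +14304.7273
Stage 3 [15T→48T]: ω = 14304.7273×15/48 = 4470.2273 rpm, dir flips to −; running = −4470.2273
Stage 4 [92T→92T]: ω = 4470.2273×92/92 = 4470.2273 rpm, dir flips to +; running = +4470.2273

+4470.2273 rpm (same as input, |ω| = 4470.2273 rpm)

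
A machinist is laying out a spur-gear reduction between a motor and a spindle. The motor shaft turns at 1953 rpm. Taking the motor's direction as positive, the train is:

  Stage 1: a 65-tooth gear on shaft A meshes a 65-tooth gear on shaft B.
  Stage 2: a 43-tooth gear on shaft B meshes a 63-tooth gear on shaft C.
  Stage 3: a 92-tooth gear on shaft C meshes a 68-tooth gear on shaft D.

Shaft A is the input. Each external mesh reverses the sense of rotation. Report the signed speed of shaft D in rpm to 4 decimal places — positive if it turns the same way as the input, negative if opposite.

-1803.4706 rpm (opposite to input, |ω| = 1803.4706 rpm)

Stage 1 [65T→65T]: ω = 1953.0000×65/65 = 1953.0000 rpm, dir flips to −; running = −1953.0000
Stage 2 [43T→63T]: ω = 1953.0000×43/63 = 1333.0000 rpm, dir flips to +; running = +1333.0000
Stage 3 [92T→68T]: ω = 1333.0000×92/68 = 1803.4706 rpm, dir flips to −; running = −1803.4706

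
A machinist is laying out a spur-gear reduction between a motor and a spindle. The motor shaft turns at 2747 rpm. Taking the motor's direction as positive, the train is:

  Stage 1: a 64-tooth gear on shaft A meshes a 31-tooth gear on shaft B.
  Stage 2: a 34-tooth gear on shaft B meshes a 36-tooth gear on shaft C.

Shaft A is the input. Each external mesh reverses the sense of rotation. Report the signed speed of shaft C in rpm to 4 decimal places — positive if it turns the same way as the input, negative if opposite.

+5356.1577 rpm (same as input, |ω| = 5356.1577 rpm)

Stage 1 [64T→31T]: ω = 2747.0000×64/31 = 5671.2258 rpm, dir flips to −; running = −5671.2258
Stage 2 [34T→36T]: ω = 5671.2258×34/36 = 5356.1577 rpm, dir flips to +; running = +5356.1577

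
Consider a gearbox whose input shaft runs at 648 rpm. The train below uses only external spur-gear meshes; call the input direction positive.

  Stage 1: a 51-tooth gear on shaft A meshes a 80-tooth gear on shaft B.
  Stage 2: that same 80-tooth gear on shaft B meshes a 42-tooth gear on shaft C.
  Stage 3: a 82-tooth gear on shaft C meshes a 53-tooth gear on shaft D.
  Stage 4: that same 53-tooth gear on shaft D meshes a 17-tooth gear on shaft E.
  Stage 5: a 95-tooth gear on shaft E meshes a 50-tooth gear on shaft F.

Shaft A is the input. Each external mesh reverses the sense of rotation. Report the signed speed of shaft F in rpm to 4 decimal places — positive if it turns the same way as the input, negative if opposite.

-7211.3143 rpm (opposite to input, |ω| = 7211.3143 rpm)

Stage 1 [51T→80T]: ω = 648.0000×51/80 = 413.1000 rpm, dir flips to −; running = −413.1000
Stage 2 [80T→42T]: ω = 413.1000×80/42 = 786.8571 rpm, dir flips to +; running = +786.8571
Stage 3 [82T→53T]: ω = 786.8571×82/53 = 1217.4016 rpm, dir flips to −; running = −1217.4016
Stage 4 [53T→17T]: ω = 1217.4016×53/17 = 3795.4286 rpm, dir flips to +; running = +3795.4286
Stage 5 [95T→50T]: ω = 3795.4286×95/50 = 7211.3143 rpm, dir flips to −; running = −7211.3143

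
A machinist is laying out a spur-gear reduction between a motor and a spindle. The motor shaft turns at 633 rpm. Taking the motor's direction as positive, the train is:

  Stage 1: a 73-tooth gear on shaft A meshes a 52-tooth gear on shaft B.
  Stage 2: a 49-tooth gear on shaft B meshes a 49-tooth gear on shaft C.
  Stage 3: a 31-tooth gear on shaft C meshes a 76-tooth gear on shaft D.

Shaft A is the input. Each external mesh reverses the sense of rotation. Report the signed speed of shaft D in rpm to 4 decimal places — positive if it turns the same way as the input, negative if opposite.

-362.4694 rpm (opposite to input, |ω| = 362.4694 rpm)

Stage 1 [73T→52T]: ω = 633.0000×73/52 = 888.6346 rpm, dir flips to −; running = −888.6346
Stage 2 [49T→49T]: ω = 888.6346×49/49 = 888.6346 rpm, dir flips to +; running = +888.6346
Stage 3 [31T→76T]: ω = 888.6346×31/76 = 362.4694 rpm, dir flips to −; running = −362.4694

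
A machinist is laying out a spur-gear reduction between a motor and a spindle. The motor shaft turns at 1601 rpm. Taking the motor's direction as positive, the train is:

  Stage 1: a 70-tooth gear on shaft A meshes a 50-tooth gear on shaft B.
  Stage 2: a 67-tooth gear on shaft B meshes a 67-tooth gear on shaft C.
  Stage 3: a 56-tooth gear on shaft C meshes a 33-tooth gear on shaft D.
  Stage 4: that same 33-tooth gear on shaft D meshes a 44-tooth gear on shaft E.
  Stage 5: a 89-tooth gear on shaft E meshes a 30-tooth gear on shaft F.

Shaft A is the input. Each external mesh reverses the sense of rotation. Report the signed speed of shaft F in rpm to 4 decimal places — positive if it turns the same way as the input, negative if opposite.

Stage 1 [70T→50T]: ω = 1601.0000×70/50 = 2241.4000 rpm, dir flips to −; running = −2241.4000
Stage 2 [67T→67T]: ω = 2241.4000×67/67 = 2241.4000 rpm, dir flips to +; running = +2241.4000
Stage 3 [56T→33T]: ω = 2241.4000×56/33 = 3803.5879 rpm, dir flips to −; running = −3803.5879
Stage 4 [33T→44T]: ω = 3803.5879×33/44 = 2852.6909 rpm, dir flips to +; running = +2852.6909
Stage 5 [89T→30T]: ω = 2852.6909×89/30 = 8462.9830 rpm, dir flips to −; running = −8462.9830

-8462.9830 rpm (opposite to input, |ω| = 8462.9830 rpm)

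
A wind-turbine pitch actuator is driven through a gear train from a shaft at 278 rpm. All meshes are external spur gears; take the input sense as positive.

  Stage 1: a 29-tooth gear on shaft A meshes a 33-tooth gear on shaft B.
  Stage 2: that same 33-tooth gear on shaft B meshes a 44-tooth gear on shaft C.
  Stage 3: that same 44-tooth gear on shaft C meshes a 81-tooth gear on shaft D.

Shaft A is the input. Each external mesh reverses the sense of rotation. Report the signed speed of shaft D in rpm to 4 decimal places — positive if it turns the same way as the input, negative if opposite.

-99.5309 rpm (opposite to input, |ω| = 99.5309 rpm)

Stage 1 [29T→33T]: ω = 278.0000×29/33 = 244.3030 rpm, dir flips to −; running = −244.3030
Stage 2 [33T→44T]: ω = 244.3030×33/44 = 183.2273 rpm, dir flips to +; running = +183.2273
Stage 3 [44T→81T]: ω = 183.2273×44/81 = 99.5309 rpm, dir flips to −; running = −99.5309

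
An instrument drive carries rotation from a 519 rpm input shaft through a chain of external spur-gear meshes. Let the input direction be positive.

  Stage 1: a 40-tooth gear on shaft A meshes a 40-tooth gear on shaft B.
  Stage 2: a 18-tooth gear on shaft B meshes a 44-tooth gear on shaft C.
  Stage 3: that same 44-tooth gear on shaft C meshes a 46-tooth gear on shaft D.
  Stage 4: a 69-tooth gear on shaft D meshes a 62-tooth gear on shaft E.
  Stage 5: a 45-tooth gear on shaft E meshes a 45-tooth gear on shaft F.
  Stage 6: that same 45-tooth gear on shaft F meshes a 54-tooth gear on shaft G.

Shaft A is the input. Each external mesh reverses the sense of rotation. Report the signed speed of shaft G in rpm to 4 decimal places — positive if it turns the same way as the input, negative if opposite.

Stage 1 [40T→40T]: ω = 519.0000×40/40 = 519.0000 rpm, dir flips to −; running = −519.0000
Stage 2 [18T→44T]: ω = 519.0000×18/44 = 212.3182 rpm, dir flips to +; running = +212.3182
Stage 3 [44T→46T]: ω = 212.3182×44/46 = 203.0870 rpm, dir flips to −; running = −203.0870
Stage 4 [69T→62T]: ω = 203.0870×69/62 = 226.0161 rpm, dir flips to +; running = +226.0161
Stage 5 [45T→45T]: ω = 226.0161×45/45 = 226.0161 rpm, dir flips to −; running = −226.0161
Stage 6 [45T→54T]: ω = 226.0161×45/54 = 188.3468 rpm, dir flips to +; running = +188.3468

+188.3468 rpm (same as input, |ω| = 188.3468 rpm)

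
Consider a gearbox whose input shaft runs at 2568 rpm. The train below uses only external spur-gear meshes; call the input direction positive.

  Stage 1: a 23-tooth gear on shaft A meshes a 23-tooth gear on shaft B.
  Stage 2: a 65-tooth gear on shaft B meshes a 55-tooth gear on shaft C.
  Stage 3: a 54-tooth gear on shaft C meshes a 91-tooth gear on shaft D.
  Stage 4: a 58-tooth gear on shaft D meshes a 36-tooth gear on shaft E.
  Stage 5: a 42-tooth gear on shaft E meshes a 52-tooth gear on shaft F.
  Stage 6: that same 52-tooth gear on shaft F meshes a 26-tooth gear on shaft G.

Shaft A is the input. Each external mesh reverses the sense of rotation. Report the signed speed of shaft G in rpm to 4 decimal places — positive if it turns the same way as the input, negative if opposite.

Stage 1 [23T→23T]: ω = 2568.0000×23/23 = 2568.0000 rpm, dir flips to −; running = −2568.0000
Stage 2 [65T→55T]: ω = 2568.0000×65/55 = 3034.9091 rpm, dir flips to +; running = +3034.9091
Stage 3 [54T→91T]: ω = 3034.9091×54/91 = 1800.9351 rpm, dir flips to −; running = −1800.9351
Stage 4 [58T→36T]: ω = 1800.9351×58/36 = 2901.5065 rpm, dir flips to +; running = +2901.5065
Stage 5 [42T→52T]: ω = 2901.5065×42/52 = 2343.5245 rpm, dir flips to −; running = −2343.5245
Stage 6 [52T→26T]: ω = 2343.5245×52/26 = 4687.0490 rpm, dir flips to +; running = +4687.0490

+4687.0490 rpm (same as input, |ω| = 4687.0490 rpm)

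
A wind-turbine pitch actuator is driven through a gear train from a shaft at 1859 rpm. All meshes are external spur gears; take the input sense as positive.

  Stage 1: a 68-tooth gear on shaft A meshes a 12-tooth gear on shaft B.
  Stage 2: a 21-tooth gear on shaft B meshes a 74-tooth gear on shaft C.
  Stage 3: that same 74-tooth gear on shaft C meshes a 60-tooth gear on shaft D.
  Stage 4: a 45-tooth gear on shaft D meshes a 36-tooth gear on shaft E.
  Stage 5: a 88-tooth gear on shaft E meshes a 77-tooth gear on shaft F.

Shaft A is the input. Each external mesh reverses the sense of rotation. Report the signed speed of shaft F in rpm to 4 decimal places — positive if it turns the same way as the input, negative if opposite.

Stage 1 [68T→12T]: ω = 1859.0000×68/12 = 10534.3333 rpm, dir flips to −; running = −10534.3333
Stage 2 [21T→74T]: ω = 10534.3333×21/74 = 2989.4730 rpm, dir flips to +; running = +2989.4730
Stage 3 [74T→60T]: ω = 2989.4730×74/60 = 3687.0167 rpm, dir flips to −; running = −3687.0167
Stage 4 [45T→36T]: ω = 3687.0167×45/36 = 4608.7708 rpm, dir flips to +; running = +4608.7708
Stage 5 [88T→77T]: ω = 4608.7708×88/77 = 5267.1667 rpm, dir flips to −; running = −5267.1667

-5267.1667 rpm (opposite to input, |ω| = 5267.1667 rpm)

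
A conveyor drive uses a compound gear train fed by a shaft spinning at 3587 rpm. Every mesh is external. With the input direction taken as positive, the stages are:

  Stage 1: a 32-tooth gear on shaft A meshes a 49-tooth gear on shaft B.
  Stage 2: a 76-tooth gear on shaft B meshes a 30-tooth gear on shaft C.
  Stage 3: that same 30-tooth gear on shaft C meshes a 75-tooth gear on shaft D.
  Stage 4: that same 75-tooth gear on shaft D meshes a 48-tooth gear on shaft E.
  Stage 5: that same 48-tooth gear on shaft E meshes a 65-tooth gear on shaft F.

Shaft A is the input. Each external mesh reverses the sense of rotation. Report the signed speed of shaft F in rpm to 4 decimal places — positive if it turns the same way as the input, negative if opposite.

Stage 1 [32T→49T]: ω = 3587.0000×32/49 = 2342.5306 rpm, dir flips to −; running = −2342.5306
Stage 2 [76T→30T]: ω = 2342.5306×76/30 = 5934.4109 rpm, dir flips to +; running = +5934.4109
Stage 3 [30T→75T]: ω = 5934.4109×30/75 = 2373.7644 rpm, dir flips to −; running = −2373.7644
Stage 4 [75T→48T]: ω = 2373.7644×75/48 = 3709.0068 rpm, dir flips to +; running = +3709.0068
Stage 5 [48T→65T]: ω = 3709.0068×48/65 = 2738.9589 rpm, dir flips to −; running = −2738.9589

-2738.9589 rpm (opposite to input, |ω| = 2738.9589 rpm)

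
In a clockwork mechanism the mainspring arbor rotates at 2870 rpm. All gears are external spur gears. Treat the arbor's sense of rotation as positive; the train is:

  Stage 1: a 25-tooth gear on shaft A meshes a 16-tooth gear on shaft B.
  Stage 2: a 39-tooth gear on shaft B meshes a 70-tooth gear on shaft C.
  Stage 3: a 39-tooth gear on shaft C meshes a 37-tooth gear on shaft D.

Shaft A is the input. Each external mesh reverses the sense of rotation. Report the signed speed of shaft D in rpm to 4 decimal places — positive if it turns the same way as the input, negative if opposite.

-2633.4882 rpm (opposite to input, |ω| = 2633.4882 rpm)

Stage 1 [25T→16T]: ω = 2870.0000×25/16 = 4484.3750 rpm, dir flips to −; running = −4484.3750
Stage 2 [39T→70T]: ω = 4484.3750×39/70 = 2498.4375 rpm, dir flips to +; running = +2498.4375
Stage 3 [39T→37T]: ω = 2498.4375×39/37 = 2633.4882 rpm, dir flips to −; running = −2633.4882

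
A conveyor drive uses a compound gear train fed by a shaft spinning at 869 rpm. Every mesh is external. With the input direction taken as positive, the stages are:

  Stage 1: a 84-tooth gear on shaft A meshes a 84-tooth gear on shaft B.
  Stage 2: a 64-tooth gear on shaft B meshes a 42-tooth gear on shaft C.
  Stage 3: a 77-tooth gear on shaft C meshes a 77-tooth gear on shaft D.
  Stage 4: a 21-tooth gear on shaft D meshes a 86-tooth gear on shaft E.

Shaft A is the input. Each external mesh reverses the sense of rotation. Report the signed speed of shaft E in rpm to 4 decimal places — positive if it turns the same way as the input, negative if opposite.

Stage 1 [84T→84T]: ω = 869.0000×84/84 = 869.0000 rpm, dir flips to −; running = −869.0000
Stage 2 [64T→42T]: ω = 869.0000×64/42 = 1324.1905 rpm, dir flips to +; running = +1324.1905
Stage 3 [77T→77T]: ω = 1324.1905×77/77 = 1324.1905 rpm, dir flips to −; running = −1324.1905
Stage 4 [21T→86T]: ω = 1324.1905×21/86 = 323.3488 rpm, dir flips to +; running = +323.3488

+323.3488 rpm (same as input, |ω| = 323.3488 rpm)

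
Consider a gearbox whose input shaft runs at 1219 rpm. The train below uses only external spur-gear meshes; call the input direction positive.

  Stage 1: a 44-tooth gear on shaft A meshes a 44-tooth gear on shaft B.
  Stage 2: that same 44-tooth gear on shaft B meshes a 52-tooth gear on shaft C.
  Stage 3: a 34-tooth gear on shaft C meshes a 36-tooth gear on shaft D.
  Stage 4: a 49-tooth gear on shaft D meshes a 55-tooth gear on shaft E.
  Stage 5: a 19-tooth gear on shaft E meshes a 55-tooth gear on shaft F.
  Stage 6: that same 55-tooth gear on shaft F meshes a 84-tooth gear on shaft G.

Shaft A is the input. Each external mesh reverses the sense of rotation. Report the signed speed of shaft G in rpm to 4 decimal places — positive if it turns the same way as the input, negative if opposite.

+196.3076 rpm (same as input, |ω| = 196.3076 rpm)

Stage 1 [44T→44T]: ω = 1219.0000×44/44 = 1219.0000 rpm, dir flips to −; running = −1219.0000
Stage 2 [44T→52T]: ω = 1219.0000×44/52 = 1031.4615 rpm, dir flips to +; running = +1031.4615
Stage 3 [34T→36T]: ω = 1031.4615×34/36 = 974.1581 rpm, dir flips to −; running = −974.1581
Stage 4 [49T→55T]: ω = 974.1581×49/55 = 867.8863 rpm, dir flips to +; running = +867.8863
Stage 5 [19T→55T]: ω = 867.8863×19/55 = 299.8153 rpm, dir flips to −; running = −299.8153
Stage 6 [55T→84T]: ω = 299.8153×55/84 = 196.3076 rpm, dir flips to +; running = +196.3076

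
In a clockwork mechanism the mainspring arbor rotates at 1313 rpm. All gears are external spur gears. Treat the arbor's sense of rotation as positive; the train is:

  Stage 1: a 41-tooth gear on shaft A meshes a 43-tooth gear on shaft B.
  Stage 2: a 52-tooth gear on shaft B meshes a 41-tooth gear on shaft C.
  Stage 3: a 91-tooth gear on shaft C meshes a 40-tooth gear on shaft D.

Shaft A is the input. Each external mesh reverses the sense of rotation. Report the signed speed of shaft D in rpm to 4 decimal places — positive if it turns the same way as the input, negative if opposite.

-3612.2767 rpm (opposite to input, |ω| = 3612.2767 rpm)

Stage 1 [41T→43T]: ω = 1313.0000×41/43 = 1251.9302 rpm, dir flips to −; running = −1251.9302
Stage 2 [52T→41T]: ω = 1251.9302×52/41 = 1587.8140 rpm, dir flips to +; running = +1587.8140
Stage 3 [91T→40T]: ω = 1587.8140×91/40 = 3612.2767 rpm, dir flips to −; running = −3612.2767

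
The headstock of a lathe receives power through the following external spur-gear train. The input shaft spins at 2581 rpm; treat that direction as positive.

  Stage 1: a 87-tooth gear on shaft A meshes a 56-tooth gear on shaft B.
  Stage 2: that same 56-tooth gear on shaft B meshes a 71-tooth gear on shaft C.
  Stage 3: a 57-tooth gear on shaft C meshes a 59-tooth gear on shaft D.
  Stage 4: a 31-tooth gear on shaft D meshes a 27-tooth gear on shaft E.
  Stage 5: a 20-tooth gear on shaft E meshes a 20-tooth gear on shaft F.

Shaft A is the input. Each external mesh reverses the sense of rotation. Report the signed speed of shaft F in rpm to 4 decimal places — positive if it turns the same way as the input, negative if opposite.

-3508.0816 rpm (opposite to input, |ω| = 3508.0816 rpm)

Stage 1 [87T→56T]: ω = 2581.0000×87/56 = 4009.7679 rpm, dir flips to −; running = −4009.7679
Stage 2 [56T→71T]: ω = 4009.7679×56/71 = 3162.6338 rpm, dir flips to +; running = +3162.6338
Stage 3 [57T→59T]: ω = 3162.6338×57/59 = 3055.4259 rpm, dir flips to −; running = −3055.4259
Stage 4 [31T→27T]: ω = 3055.4259×31/27 = 3508.0816 rpm, dir flips to +; running = +3508.0816
Stage 5 [20T→20T]: ω = 3508.0816×20/20 = 3508.0816 rpm, dir flips to −; running = −3508.0816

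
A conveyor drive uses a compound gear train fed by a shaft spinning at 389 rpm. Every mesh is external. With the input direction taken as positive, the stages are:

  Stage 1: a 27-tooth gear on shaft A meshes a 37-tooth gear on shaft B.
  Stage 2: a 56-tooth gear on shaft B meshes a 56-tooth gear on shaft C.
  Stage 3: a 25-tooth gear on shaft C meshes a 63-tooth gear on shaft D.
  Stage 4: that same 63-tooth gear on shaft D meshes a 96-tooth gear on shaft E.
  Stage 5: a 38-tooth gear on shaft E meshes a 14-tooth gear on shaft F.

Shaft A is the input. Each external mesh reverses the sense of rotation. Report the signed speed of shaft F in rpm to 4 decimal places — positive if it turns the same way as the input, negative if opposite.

-200.6485 rpm (opposite to input, |ω| = 200.6485 rpm)

Stage 1 [27T→37T]: ω = 389.0000×27/37 = 283.8649 rpm, dir flips to −; running = −283.8649
Stage 2 [56T→56T]: ω = 283.8649×56/56 = 283.8649 rpm, dir flips to +; running = +283.8649
Stage 3 [25T→63T]: ω = 283.8649×25/63 = 112.6448 rpm, dir flips to −; running = −112.6448
Stage 4 [63T→96T]: ω = 112.6448×63/96 = 73.9231 rpm, dir flips to +; running = +73.9231
Stage 5 [38T→14T]: ω = 73.9231×38/14 = 200.6485 rpm, dir flips to −; running = −200.6485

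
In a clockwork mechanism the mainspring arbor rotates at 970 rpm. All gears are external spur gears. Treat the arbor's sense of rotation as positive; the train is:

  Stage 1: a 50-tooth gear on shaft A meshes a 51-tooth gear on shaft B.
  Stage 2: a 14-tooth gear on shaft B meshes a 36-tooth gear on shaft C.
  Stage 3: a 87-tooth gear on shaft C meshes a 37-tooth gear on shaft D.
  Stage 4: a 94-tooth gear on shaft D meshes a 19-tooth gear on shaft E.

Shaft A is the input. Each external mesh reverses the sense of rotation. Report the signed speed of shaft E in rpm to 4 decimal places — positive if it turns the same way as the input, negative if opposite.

Stage 1 [50T→51T]: ω = 970.0000×50/51 = 950.9804 rpm, dir flips to −; running = −950.9804
Stage 2 [14T→36T]: ω = 950.9804×14/36 = 369.8257 rpm, dir flips to +; running = +369.8257
Stage 3 [87T→37T]: ω = 369.8257×87/37 = 869.5902 rpm, dir flips to −; running = −869.5902
Stage 4 [94T→19T]: ω = 869.5902×94/19 = 4302.1830 rpm, dir flips to +; running = +4302.1830

+4302.1830 rpm (same as input, |ω| = 4302.1830 rpm)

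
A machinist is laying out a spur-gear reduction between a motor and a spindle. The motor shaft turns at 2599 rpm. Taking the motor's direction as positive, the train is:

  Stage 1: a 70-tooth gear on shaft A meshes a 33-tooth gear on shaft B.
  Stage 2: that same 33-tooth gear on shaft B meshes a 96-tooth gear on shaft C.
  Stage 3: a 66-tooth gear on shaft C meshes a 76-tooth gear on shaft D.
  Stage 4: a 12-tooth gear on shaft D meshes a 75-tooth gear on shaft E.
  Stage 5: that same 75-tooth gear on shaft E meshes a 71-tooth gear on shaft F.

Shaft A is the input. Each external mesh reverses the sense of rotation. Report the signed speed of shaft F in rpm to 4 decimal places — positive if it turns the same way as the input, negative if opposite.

-278.1547 rpm (opposite to input, |ω| = 278.1547 rpm)

Stage 1 [70T→33T]: ω = 2599.0000×70/33 = 5513.0303 rpm, dir flips to −; running = −5513.0303
Stage 2 [33T→96T]: ω = 5513.0303×33/96 = 1895.1042 rpm, dir flips to +; running = +1895.1042
Stage 3 [66T→76T]: ω = 1895.1042×66/76 = 1645.7484 rpm, dir flips to −; running = −1645.7484
Stage 4 [12T→75T]: ω = 1645.7484×12/75 = 263.3197 rpm, dir flips to +; running = +263.3197
Stage 5 [75T→71T]: ω = 263.3197×75/71 = 278.1547 rpm, dir flips to −; running = −278.1547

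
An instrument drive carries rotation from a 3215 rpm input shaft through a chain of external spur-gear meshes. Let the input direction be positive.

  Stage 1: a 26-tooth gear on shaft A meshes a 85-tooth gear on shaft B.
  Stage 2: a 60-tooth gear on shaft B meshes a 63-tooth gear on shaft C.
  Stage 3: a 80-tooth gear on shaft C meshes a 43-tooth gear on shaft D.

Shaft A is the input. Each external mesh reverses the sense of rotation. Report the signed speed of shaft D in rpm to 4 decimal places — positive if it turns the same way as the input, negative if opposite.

-1742.4793 rpm (opposite to input, |ω| = 1742.4793 rpm)

Stage 1 [26T→85T]: ω = 3215.0000×26/85 = 983.4118 rpm, dir flips to −; running = −983.4118
Stage 2 [60T→63T]: ω = 983.4118×60/63 = 936.5826 rpm, dir flips to +; running = +936.5826
Stage 3 [80T→43T]: ω = 936.5826×80/43 = 1742.4793 rpm, dir flips to −; running = −1742.4793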